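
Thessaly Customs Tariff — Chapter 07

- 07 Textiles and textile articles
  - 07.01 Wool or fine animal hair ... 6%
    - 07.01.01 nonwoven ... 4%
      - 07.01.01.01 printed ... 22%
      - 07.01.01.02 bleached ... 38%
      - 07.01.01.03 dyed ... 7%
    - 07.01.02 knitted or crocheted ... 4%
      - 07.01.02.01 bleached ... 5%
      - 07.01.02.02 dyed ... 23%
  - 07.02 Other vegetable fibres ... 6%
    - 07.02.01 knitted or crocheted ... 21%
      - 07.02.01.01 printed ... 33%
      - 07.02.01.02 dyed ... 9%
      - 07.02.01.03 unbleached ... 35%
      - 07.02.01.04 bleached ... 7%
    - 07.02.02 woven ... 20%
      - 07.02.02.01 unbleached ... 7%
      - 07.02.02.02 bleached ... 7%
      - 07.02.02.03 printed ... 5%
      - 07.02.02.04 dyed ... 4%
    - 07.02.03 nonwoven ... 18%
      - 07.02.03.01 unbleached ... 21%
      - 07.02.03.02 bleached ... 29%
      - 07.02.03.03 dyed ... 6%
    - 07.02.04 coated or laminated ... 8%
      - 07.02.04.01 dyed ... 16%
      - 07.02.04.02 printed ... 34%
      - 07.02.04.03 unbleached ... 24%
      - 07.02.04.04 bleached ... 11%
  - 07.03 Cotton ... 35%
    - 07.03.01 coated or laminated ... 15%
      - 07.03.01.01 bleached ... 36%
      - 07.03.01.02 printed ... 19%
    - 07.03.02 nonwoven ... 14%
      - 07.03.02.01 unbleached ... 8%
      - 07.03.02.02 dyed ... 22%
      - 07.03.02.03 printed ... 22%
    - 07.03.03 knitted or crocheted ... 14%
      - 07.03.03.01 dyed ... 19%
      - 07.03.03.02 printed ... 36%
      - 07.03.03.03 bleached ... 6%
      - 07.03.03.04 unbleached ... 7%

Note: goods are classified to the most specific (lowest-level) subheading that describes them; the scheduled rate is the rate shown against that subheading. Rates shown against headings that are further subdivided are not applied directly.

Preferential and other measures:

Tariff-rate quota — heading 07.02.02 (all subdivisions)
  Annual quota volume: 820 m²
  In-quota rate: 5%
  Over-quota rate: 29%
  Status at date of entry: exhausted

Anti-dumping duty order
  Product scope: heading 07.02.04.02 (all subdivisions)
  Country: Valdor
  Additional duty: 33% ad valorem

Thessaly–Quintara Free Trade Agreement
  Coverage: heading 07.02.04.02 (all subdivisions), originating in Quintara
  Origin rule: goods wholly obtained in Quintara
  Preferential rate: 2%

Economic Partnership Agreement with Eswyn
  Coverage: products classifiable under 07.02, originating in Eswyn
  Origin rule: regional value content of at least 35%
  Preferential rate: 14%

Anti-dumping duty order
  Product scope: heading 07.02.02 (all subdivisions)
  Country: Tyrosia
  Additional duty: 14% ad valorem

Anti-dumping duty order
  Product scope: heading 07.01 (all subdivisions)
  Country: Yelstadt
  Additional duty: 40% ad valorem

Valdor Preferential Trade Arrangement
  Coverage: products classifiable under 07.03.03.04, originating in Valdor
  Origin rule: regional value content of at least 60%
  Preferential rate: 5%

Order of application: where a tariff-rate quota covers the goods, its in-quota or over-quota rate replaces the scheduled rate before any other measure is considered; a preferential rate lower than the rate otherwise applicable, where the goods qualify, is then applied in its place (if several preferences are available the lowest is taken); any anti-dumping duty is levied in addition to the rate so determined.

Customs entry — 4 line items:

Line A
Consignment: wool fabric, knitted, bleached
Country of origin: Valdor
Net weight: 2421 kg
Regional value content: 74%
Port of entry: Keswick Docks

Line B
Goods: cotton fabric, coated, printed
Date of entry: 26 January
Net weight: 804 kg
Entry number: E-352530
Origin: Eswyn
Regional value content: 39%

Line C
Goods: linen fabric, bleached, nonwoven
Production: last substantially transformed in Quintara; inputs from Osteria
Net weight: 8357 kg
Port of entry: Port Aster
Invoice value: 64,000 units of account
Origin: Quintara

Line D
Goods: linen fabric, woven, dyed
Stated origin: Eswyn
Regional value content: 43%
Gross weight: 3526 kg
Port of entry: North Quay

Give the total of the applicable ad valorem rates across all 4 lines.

Line A: wool → 07.01; knitted → 07.01.02; bleached → 07.01.02.01. Scheduled 5%. Valdor agreement on 07.03.03.04: 07.01.02.01 not covered. → 5%.
Line B: cotton → 07.03; coated → 07.03.01; printed → 07.03.01.02. Scheduled 19%. Eswyn agreement on 07.02: 07.03.01.02 not covered. → 19%.
Line C: linen → 07.02; nonwoven → 07.02.03; bleached → 07.02.03.02. Scheduled 29%. Quintara agreement on 07.02.04.02: 07.02.03.02 not covered. → 29%.
Line D: linen → 07.02; woven → 07.02.02; dyed → 07.02.02.04. Scheduled 4%. quota on 07.02.02 exhausted → over-quota 29%; Eswyn agreement on 07.02: RVC ≥ 35% → 14% available; preferential 14%. → 14%.
Sum: 5% + 19% + 29% + 14% = 67%.

67%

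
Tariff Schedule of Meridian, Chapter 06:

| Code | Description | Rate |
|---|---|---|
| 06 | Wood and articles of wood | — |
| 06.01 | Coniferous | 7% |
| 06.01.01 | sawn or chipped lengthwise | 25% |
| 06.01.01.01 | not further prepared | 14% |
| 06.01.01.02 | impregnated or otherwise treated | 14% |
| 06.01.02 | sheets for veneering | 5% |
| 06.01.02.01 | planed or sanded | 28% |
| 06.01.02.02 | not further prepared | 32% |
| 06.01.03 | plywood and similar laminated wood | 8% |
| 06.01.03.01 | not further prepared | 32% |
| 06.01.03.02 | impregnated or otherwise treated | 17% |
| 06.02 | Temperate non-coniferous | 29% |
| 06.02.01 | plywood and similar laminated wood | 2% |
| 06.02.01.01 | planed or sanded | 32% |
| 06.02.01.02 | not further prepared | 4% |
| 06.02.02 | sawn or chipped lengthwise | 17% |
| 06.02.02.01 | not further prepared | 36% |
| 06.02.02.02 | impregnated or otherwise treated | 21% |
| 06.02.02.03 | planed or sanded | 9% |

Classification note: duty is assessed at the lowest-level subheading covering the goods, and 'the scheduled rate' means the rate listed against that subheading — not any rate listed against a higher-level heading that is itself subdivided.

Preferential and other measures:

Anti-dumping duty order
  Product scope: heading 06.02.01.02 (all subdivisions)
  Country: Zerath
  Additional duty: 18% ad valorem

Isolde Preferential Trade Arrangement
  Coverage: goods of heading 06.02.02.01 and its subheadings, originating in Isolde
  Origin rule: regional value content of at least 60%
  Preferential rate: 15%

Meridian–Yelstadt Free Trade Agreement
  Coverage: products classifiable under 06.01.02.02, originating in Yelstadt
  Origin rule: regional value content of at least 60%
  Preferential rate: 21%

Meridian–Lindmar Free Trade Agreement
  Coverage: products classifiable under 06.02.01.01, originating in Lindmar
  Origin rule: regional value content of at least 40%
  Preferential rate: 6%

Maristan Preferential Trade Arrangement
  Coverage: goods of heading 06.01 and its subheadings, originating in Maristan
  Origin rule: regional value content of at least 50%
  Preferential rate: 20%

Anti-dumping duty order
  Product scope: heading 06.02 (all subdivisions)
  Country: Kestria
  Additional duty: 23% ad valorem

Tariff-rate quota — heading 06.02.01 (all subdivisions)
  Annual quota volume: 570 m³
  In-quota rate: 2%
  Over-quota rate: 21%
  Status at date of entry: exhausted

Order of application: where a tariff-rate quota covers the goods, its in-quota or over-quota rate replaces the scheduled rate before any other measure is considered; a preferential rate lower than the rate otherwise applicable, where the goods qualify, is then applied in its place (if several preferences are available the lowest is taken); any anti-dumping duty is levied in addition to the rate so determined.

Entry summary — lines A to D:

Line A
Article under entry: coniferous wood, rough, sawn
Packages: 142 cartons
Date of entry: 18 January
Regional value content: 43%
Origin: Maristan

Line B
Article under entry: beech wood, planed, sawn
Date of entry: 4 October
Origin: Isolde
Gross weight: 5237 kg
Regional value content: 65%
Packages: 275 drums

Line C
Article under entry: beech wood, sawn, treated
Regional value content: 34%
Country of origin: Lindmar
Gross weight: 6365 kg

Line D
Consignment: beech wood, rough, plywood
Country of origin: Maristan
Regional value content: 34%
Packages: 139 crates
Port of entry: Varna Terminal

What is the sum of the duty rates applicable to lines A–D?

Line A: coniferous → 06.01; sawn → 06.01.01; rough → 06.01.01.01. Scheduled 14%. Maristan agreement on 06.01: RVC < 50%. → 14%.
Line B: beech → 06.02; sawn → 06.02.02; planed → 06.02.02.03. Scheduled 9%. Isolde agreement on 06.02.02.01: 06.02.02.03 not covered. → 9%.
Line C: beech → 06.02; sawn → 06.02.02; treated → 06.02.02.02. Scheduled 21%. Lindmar agreement on 06.02.01.01: 06.02.02.02 not covered. → 21%.
Line D: beech → 06.02; plywood → 06.02.01; rough → 06.02.01.02. Scheduled 4%. quota on 06.02.01 exhausted → over-quota 21%; Maristan agreement on 06.01: 06.02.01.02 not covered. → 21%.
Sum: 14% + 9% + 21% + 21% = 65%.

65%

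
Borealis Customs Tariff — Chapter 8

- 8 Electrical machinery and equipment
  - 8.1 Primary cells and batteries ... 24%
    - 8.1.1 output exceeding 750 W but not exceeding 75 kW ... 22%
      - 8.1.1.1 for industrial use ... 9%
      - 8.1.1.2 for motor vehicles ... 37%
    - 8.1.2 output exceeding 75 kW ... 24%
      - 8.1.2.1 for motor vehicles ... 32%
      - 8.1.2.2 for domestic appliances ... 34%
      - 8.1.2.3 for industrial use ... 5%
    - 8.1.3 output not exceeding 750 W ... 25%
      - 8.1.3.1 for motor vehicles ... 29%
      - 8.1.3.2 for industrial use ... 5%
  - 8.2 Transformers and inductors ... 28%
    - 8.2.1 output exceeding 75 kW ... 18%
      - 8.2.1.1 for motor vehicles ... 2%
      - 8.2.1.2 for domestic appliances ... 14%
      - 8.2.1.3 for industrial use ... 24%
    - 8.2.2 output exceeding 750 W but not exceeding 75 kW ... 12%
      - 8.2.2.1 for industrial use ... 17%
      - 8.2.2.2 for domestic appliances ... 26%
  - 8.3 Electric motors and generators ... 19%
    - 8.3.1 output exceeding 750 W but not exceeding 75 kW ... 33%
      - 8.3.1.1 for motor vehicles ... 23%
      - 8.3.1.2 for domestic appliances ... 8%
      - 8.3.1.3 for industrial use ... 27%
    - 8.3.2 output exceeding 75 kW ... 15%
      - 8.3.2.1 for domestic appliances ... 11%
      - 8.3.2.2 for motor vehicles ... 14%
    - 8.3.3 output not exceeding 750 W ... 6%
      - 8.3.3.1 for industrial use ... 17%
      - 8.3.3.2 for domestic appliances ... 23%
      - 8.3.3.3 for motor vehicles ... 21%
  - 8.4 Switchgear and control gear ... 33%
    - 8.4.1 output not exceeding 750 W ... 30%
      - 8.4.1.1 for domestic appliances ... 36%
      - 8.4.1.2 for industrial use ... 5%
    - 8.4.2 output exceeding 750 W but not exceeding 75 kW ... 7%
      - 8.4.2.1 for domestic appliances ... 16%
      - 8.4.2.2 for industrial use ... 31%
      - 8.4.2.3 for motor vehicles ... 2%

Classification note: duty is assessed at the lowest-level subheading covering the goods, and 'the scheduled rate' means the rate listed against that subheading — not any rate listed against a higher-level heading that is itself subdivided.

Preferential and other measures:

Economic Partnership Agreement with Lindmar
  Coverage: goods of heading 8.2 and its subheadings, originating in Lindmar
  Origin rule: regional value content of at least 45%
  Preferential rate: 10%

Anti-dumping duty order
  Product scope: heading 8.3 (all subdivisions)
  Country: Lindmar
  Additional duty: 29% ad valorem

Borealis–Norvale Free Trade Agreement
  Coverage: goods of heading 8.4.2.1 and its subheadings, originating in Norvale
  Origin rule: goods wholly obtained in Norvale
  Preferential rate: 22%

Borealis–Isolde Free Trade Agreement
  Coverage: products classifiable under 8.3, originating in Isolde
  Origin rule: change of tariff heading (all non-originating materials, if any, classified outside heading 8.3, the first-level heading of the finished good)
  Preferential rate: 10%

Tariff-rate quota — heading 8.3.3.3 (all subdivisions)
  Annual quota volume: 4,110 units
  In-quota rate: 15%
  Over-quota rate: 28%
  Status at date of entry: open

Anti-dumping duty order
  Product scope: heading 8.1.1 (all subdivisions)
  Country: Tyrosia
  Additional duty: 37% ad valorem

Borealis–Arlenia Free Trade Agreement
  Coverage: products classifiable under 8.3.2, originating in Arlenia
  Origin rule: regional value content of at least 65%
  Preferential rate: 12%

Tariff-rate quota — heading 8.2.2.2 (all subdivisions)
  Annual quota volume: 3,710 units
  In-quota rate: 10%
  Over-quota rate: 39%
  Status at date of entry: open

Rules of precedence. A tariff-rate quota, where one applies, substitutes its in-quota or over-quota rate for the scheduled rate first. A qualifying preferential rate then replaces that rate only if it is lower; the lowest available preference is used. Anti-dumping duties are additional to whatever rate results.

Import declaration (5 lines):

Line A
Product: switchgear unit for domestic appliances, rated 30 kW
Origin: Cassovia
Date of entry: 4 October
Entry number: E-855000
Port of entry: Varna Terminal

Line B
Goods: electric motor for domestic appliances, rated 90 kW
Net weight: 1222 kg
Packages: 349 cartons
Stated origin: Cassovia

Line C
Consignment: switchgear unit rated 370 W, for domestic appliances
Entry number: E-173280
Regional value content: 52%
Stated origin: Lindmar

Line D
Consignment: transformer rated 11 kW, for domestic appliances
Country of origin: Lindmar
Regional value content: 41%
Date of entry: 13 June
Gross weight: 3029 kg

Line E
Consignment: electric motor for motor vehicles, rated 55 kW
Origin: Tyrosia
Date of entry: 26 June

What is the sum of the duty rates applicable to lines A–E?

Line A: switchgear unit → 8.4; rated 30 kW → 8.4.2; for domestic appliances → 8.4.2.1. Scheduled 16%. No special measure applies. → 16%.
Line B: electric motor → 8.3; rated 90 kW → 8.3.2; for domestic appliances → 8.3.2.1. Scheduled 11%. No special measure applies. → 11%.
Line C: switchgear unit → 8.4; rated 370 W → 8.4.1; for domestic appliances → 8.4.1.1. Scheduled 36%. Lindmar agreement on 8.2: 8.4.1.1 not covered. → 36%.
Line D: transformer → 8.2; rated 11 kW → 8.2.2; for domestic appliances → 8.2.2.2. Scheduled 26%. quota on 8.2.2.2 open → in-quota 10%; Lindmar agreement on 8.2: RVC < 45%. → 10%.
Line E: electric motor → 8.3; rated 55 kW → 8.3.1; for motor vehicles → 8.3.1.1. Scheduled 23%. No special measure applies. → 23%.
Sum: 16% + 11% + 36% + 10% + 23% = 96%.

96%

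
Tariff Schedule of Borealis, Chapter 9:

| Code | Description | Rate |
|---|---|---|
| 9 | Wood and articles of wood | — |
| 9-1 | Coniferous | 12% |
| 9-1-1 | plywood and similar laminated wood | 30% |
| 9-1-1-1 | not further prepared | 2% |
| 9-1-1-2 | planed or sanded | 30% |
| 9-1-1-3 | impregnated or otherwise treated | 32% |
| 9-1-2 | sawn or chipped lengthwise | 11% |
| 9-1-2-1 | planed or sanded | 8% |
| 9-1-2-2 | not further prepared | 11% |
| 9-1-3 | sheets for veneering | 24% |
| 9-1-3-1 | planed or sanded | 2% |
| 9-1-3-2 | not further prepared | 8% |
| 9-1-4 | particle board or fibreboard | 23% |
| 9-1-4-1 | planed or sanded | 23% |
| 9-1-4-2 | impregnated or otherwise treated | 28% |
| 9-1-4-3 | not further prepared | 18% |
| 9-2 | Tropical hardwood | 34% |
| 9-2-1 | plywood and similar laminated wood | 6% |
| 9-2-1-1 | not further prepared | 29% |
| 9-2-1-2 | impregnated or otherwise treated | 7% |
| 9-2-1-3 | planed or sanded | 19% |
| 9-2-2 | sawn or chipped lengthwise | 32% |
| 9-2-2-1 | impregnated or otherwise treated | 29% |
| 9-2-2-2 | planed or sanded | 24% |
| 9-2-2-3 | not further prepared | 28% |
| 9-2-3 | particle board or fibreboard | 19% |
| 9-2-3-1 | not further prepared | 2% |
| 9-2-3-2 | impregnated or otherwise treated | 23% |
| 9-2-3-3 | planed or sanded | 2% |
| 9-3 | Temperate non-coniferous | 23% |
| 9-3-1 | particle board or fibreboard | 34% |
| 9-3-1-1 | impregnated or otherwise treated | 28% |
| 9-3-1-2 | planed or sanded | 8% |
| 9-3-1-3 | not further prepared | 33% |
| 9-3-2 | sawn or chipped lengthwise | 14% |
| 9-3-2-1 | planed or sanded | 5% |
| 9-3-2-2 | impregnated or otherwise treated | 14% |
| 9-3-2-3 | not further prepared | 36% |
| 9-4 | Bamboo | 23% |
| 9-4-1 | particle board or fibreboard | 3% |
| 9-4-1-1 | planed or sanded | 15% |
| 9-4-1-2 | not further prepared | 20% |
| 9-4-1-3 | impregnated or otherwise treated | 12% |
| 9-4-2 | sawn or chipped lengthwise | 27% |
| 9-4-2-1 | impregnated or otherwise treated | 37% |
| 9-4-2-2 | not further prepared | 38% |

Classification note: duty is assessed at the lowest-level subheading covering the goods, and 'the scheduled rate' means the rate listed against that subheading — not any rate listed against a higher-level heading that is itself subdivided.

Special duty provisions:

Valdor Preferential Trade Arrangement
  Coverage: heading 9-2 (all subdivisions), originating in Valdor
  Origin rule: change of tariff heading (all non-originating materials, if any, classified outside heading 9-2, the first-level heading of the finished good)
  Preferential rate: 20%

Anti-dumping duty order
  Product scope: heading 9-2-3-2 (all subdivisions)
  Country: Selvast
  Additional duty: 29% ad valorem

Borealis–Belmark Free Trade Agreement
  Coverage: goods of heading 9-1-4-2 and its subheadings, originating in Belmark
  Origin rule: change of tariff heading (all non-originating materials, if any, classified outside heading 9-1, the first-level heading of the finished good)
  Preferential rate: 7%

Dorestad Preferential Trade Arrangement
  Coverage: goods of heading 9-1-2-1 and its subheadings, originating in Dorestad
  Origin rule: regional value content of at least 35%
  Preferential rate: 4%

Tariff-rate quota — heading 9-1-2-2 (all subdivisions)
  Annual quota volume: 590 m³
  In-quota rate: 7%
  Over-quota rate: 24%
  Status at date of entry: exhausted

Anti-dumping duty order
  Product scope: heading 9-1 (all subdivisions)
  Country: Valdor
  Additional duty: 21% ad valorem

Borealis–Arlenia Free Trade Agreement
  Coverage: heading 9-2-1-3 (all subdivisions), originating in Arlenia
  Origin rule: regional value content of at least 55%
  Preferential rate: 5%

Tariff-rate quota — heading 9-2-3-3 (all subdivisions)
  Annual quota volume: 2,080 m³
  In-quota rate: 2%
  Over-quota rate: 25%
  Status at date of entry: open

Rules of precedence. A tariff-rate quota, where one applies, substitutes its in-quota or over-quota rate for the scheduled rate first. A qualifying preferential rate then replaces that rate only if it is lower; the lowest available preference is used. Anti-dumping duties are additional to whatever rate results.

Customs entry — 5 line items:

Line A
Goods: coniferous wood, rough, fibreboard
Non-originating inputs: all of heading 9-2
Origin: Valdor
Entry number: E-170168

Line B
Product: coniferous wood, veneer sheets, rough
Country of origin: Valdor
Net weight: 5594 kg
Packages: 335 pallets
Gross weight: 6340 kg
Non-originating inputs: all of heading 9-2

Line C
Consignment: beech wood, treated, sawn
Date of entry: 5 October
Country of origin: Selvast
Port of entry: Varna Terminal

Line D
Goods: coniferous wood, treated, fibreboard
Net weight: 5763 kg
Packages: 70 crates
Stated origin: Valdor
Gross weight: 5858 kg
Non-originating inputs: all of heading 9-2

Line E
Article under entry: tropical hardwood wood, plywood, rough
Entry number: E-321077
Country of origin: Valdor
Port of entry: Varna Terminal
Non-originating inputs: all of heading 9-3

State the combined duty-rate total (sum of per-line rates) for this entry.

Line A: coniferous → 9-1; fibreboard → 9-1-4; rough → 9-1-4-3. Scheduled 18%. Valdor agreement on 9-2: 9-1-4-3 not covered; anti-dumping (Valdor, 9-1): +21%; total 18% + 21% = 39%. → 39%.
Line B: coniferous → 9-1; veneer sheets → 9-1-3; rough → 9-1-3-2. Scheduled 8%. Valdor agreement on 9-2: 9-1-3-2 not covered; anti-dumping (Valdor, 9-1): +21%; total 8% + 21% = 29%. → 29%.
Line C: beech → 9-3; sawn → 9-3-2; treated → 9-3-2-2. Scheduled 14%. No special measure applies. → 14%.
Line D: coniferous → 9-1; fibreboard → 9-1-4; treated → 9-1-4-2. Scheduled 28%. Valdor agreement on 9-2: 9-1-4-2 not covered; anti-dumping (Valdor, 9-1): +21%; total 28% + 21% = 49%. → 49%.
Line E: tropical hardwood → 9-2; plywood → 9-2-1; rough → 9-2-1-1. Scheduled 29%. Valdor agreement on 9-2: CTH met → 20% available; preferential 20%. → 20%.
Sum: 39% + 29% + 14% + 49% + 20% = 151%.

151%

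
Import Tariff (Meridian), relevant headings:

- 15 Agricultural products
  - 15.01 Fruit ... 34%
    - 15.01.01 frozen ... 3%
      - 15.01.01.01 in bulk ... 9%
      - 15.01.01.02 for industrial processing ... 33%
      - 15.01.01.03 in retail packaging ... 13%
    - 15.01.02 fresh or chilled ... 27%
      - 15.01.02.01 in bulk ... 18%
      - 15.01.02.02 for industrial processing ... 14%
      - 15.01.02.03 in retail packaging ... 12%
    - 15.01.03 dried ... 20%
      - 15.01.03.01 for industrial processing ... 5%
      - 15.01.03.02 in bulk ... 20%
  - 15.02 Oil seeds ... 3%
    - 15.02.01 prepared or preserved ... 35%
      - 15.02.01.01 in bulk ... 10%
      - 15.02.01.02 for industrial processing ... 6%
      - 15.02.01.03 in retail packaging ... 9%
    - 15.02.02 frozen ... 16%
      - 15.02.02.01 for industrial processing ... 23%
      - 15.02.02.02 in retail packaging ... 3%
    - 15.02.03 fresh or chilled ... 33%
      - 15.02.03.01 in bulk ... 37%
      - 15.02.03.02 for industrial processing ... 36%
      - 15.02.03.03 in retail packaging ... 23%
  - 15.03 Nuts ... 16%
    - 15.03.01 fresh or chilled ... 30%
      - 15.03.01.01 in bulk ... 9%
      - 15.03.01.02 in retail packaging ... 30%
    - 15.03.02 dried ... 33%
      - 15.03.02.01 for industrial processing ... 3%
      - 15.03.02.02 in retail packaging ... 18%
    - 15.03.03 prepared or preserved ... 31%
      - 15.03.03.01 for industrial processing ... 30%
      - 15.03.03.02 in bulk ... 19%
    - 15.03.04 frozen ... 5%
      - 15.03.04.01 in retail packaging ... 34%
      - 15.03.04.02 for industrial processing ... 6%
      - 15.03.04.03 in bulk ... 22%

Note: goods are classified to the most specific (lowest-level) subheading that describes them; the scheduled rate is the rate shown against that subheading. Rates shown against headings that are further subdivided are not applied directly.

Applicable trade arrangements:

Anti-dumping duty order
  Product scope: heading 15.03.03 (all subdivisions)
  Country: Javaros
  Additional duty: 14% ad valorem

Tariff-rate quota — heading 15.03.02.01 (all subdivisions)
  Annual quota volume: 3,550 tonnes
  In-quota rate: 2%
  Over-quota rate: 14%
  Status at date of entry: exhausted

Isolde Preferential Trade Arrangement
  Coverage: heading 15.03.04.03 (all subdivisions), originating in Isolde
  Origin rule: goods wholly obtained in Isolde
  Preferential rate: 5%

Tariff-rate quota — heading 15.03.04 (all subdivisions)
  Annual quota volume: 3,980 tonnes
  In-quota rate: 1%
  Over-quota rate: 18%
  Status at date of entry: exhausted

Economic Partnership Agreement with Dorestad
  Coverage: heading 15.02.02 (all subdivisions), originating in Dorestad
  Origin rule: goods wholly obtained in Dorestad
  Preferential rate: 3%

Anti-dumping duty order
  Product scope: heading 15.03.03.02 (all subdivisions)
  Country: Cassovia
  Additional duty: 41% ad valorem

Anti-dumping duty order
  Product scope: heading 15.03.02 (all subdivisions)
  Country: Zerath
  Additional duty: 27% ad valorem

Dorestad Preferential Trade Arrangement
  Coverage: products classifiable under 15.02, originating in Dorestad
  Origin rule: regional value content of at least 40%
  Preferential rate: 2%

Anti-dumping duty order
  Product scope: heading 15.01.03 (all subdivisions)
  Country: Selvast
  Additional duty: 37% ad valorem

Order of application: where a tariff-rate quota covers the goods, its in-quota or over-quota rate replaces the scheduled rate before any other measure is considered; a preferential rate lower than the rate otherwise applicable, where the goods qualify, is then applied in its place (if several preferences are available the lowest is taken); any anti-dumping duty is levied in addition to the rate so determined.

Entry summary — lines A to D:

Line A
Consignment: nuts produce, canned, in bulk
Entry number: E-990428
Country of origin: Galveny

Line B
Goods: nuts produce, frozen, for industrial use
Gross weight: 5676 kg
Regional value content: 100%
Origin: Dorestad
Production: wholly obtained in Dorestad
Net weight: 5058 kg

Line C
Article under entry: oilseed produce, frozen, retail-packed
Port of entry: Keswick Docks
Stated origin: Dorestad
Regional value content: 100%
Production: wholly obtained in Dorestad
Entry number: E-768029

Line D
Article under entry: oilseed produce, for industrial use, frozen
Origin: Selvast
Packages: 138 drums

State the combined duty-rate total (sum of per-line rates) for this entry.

62%

Line A: nuts → 15.03; canned → 15.03.03; in bulk → 15.03.03.02. Scheduled 19%. No special measure applies. → 19%.
Line B: nuts → 15.03; frozen → 15.03.04; for industrial use → 15.03.04.02. Scheduled 6%. quota on 15.03.04 exhausted → over-quota 18%; Dorestad agreement on 15.02.02: 15.03.04.02 not covered; Dorestad agreement on 15.02: 15.03.04.02 not covered. → 18%.
Line C: oilseed → 15.02; frozen → 15.02.02; retail-packed → 15.02.02.02. Scheduled 3%. Dorestad agreement on 15.02.02: wholly obtained → 3% available; Dorestad agreement on 15.02: RVC ≥ 40% → 2% available; preferential 2%. → 2%.
Line D: oilseed → 15.02; frozen → 15.02.02; for industrial use → 15.02.02.01. Scheduled 23%. No special measure applies. → 23%.
Sum: 19% + 18% + 2% + 23% = 62%.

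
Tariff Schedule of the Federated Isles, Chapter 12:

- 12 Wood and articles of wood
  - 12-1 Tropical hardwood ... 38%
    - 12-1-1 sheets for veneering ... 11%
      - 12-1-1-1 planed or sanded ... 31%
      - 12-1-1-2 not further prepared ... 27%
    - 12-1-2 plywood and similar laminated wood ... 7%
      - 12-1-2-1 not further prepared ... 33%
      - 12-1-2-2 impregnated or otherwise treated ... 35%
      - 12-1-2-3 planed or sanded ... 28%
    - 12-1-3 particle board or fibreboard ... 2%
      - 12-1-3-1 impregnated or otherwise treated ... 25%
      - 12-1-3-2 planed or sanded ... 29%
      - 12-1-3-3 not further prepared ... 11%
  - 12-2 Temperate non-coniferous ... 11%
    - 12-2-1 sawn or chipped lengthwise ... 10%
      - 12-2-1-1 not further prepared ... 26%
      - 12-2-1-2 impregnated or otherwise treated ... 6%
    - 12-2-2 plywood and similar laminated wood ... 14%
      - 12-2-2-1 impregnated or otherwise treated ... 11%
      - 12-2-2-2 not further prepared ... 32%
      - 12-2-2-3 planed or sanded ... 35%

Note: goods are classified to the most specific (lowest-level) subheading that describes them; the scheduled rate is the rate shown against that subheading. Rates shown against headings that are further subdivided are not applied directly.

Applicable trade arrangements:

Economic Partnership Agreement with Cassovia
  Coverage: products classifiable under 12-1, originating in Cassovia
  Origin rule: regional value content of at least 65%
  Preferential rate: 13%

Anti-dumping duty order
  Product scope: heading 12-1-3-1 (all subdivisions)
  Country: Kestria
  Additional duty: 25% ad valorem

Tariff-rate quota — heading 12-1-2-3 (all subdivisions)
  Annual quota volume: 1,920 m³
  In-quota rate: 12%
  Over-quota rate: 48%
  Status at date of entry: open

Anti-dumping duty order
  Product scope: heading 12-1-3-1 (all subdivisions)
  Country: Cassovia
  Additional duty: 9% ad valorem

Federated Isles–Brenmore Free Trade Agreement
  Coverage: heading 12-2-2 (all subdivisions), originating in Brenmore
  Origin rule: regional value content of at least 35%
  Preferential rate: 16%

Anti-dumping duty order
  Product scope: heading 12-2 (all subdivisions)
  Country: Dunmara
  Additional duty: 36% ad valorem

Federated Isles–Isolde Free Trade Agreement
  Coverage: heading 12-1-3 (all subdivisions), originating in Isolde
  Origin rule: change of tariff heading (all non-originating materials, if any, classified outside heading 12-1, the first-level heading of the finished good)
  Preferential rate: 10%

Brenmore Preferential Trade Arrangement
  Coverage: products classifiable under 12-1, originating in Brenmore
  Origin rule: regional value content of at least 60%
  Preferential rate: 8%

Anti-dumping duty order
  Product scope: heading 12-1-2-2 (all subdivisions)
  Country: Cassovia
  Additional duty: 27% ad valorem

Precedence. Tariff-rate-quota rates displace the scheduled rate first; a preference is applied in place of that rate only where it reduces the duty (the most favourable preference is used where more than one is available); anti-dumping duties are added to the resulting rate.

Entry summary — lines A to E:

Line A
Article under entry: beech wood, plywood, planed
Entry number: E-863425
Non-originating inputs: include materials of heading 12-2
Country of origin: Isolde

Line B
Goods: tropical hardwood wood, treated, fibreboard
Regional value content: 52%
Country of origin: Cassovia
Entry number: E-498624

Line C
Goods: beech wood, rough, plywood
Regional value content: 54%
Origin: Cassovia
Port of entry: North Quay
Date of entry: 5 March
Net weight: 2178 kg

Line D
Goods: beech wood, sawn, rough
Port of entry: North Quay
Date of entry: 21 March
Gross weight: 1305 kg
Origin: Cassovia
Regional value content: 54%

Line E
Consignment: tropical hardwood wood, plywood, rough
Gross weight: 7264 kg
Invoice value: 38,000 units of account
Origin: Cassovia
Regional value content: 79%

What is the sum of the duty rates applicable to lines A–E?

140%

Line A: beech → 12-2; plywood → 12-2-2; planed → 12-2-2-3. Scheduled 35%. Isolde agreement on 12-1-3: 12-2-2-3 not covered. → 35%.
Line B: tropical hardwood → 12-1; fibreboard → 12-1-3; treated → 12-1-3-1. Scheduled 25%. Cassovia agreement on 12-1: RVC < 65%; anti-dumping (Cassovia, 12-1-3-1): +9%; total 25% + 9% = 34%. → 34%.
Line C: beech → 12-2; plywood → 12-2-2; rough → 12-2-2-2. Scheduled 32%. Cassovia agreement on 12-1: 12-2-2-2 not covered. → 32%.
Line D: beech → 12-2; sawn → 12-2-1; rough → 12-2-1-1. Scheduled 26%. Cassovia agreement on 12-1: 12-2-1-1 not covered. → 26%.
Line E: tropical hardwood → 12-1; plywood → 12-1-2; rough → 12-1-2-1. Scheduled 33%. Cassovia agreement on 12-1: RVC ≥ 65% → 13% available; preferential 13%. → 13%.
Sum: 35% + 34% + 32% + 26% + 13% = 140%.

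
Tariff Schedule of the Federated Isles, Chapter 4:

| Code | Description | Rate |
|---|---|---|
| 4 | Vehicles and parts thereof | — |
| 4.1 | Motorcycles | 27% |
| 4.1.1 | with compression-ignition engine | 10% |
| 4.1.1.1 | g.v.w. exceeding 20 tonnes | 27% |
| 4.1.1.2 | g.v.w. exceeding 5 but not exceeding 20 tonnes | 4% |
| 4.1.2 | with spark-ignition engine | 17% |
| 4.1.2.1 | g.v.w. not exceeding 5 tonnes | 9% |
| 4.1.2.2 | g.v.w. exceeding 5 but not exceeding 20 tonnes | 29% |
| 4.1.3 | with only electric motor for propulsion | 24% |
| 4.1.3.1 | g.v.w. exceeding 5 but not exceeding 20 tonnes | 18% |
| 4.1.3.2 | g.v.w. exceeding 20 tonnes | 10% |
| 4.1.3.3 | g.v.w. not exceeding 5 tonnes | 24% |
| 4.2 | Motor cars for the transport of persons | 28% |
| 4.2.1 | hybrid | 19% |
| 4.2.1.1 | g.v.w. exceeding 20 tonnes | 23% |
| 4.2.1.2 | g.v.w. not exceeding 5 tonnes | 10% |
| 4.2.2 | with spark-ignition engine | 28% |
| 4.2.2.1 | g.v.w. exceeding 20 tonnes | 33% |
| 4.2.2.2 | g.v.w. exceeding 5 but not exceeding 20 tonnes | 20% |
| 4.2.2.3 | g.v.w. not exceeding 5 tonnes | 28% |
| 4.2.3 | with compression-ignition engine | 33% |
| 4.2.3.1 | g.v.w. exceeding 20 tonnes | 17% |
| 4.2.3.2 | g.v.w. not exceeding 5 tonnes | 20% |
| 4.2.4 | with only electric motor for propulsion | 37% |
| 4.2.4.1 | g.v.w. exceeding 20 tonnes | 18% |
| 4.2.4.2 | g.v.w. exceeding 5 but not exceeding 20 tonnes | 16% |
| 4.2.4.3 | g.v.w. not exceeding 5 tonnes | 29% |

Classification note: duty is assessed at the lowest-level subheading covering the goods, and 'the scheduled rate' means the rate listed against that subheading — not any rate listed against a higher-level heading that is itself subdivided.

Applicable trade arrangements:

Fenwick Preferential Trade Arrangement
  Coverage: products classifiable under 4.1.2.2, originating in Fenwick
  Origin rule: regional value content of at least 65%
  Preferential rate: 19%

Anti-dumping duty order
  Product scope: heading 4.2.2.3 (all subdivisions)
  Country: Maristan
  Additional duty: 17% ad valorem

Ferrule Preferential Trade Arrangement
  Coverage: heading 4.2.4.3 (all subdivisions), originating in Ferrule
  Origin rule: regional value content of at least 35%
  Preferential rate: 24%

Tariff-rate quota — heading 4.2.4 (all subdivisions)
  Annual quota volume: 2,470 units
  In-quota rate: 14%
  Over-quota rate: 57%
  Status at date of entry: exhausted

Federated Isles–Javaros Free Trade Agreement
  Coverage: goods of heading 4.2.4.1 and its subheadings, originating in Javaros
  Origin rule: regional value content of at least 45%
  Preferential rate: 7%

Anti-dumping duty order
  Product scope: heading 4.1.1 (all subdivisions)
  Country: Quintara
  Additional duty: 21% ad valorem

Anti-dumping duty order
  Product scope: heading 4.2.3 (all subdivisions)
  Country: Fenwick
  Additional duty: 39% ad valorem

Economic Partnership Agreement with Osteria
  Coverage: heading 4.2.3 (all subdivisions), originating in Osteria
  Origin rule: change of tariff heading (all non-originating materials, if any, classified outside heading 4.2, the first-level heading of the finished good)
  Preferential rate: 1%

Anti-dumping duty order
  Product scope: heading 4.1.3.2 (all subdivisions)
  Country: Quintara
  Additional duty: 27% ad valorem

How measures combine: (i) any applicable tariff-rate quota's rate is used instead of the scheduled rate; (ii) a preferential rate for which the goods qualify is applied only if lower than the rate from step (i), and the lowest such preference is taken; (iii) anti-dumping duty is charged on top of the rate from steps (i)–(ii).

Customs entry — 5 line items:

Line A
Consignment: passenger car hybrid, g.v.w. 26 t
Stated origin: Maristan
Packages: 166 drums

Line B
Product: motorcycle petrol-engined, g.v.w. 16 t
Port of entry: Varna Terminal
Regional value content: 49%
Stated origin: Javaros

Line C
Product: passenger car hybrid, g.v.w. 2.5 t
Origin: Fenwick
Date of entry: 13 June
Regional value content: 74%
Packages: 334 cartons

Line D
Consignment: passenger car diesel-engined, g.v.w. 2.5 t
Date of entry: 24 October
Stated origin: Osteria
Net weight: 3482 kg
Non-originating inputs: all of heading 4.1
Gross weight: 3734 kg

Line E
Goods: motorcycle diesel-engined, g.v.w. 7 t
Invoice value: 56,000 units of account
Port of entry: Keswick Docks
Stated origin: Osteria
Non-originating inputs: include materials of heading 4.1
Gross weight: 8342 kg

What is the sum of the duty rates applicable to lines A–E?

67%

Line A: passenger car → 4.2; hybrid → 4.2.1; g.v.w. 26 t → 4.2.1.1. Scheduled 23%. No special measure applies. → 23%.
Line B: motorcycle → 4.1; petrol-engined → 4.1.2; g.v.w. 16 t → 4.1.2.2. Scheduled 29%. Javaros agreement on 4.2.4.1: 4.1.2.2 not covered. → 29%.
Line C: passenger car → 4.2; hybrid → 4.2.1; g.v.w. 2.5 t → 4.2.1.2. Scheduled 10%. Fenwick agreement on 4.1.2.2: 4.2.1.2 not covered. → 10%.
Line D: passenger car → 4.2; diesel-engined → 4.2.3; g.v.w. 2.5 t → 4.2.3.2. Scheduled 20%. Osteria agreement on 4.2.3: CTH met → 1% available; preferential 1%. → 1%.
Line E: motorcycle → 4.1; diesel-engined → 4.1.1; g.v.w. 7 t → 4.1.1.2. Scheduled 4%. Osteria agreement on 4.2.3: 4.1.1.2 not covered. → 4%.
Sum: 23% + 29% + 10% + 1% + 4% = 67%.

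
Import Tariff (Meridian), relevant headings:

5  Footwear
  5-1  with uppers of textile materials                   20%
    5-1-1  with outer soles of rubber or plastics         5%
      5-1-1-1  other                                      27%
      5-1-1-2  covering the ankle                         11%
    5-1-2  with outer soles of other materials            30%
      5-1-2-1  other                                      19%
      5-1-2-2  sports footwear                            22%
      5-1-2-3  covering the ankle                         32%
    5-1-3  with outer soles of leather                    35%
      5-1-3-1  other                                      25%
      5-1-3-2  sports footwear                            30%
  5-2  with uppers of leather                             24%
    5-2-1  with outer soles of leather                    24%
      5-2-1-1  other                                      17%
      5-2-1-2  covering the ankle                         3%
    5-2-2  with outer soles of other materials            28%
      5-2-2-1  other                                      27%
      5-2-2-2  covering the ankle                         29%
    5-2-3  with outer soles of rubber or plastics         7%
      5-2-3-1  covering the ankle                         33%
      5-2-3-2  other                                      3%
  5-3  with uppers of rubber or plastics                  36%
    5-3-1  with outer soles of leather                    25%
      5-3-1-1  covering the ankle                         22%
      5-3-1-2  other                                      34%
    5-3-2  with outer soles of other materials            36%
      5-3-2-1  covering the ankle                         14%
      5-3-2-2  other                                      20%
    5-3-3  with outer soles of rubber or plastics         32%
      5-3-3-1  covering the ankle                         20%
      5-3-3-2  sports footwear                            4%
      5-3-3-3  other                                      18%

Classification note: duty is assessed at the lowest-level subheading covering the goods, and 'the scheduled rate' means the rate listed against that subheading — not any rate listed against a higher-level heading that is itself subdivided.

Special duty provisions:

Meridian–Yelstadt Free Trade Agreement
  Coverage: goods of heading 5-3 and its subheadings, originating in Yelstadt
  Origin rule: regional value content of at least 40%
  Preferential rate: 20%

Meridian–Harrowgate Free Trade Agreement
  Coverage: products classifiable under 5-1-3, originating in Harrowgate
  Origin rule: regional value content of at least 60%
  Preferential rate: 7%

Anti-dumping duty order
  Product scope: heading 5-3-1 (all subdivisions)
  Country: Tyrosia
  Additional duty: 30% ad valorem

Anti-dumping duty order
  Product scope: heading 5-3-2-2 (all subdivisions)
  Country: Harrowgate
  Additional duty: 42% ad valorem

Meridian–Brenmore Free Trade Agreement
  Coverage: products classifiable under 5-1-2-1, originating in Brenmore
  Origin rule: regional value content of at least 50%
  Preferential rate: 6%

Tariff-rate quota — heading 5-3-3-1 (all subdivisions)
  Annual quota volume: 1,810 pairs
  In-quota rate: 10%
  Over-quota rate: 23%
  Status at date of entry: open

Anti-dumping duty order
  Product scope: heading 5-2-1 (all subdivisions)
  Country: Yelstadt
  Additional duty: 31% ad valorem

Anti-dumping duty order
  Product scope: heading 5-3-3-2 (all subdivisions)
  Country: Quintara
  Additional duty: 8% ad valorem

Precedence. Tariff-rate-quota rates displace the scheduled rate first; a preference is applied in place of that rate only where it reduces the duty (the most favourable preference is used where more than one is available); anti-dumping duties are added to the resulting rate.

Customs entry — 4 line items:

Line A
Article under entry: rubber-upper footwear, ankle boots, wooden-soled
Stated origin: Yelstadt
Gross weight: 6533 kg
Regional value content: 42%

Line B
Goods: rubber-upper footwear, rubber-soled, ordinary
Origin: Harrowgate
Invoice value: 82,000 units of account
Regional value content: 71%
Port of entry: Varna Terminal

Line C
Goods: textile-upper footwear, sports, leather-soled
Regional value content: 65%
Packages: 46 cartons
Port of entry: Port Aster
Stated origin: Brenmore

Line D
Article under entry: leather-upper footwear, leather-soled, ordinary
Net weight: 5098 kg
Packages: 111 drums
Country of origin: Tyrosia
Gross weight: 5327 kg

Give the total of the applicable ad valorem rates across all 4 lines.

Line A: rubber-upper → 5-3; wooden-soled → 5-3-2; ankle boots → 5-3-2-1. Scheduled 14%. Yelstadt agreement on 5-3: RVC ≥ 40% → 20% available; preference 20% not lower than 14% → no reduction. → 14%.
Line B: rubber-upper → 5-3; rubber-soled → 5-3-3; ordinary → 5-3-3-3. Scheduled 18%. Harrowgate agreement on 5-1-3: 5-3-3-3 not covered. → 18%.
Line C: textile-upper → 5-1; leather-soled → 5-1-3; sports → 5-1-3-2. Scheduled 30%. Brenmore agreement on 5-1-2-1: 5-1-3-2 not covered. → 30%.
Line D: leather-upper → 5-2; leather-soled → 5-2-1; ordinary → 5-2-1-1. Scheduled 17%. No special measure applies. → 17%.
Sum: 14% + 18% + 30% + 17% = 79%.

79%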